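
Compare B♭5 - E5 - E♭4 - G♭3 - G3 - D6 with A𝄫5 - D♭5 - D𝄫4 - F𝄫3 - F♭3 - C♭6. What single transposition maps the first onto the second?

down an augmented second

Take the first pair: Bb5 → Abb5. B to A spans 2 letter names, so the interval is some kind of second.
Abb5 to Bb5 is 3 semitones, which makes it an augmented second; the second version is lower, so the direction is down.
Checking another pair — D6 → Cb6 — gives the same interval.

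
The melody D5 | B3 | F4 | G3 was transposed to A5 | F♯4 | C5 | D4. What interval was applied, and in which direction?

up a perfect fifth

From D5 to A5 is 5 letter names — a fifth of some quality.
D5 to A5 is 7 semitones, which makes it a perfect fifth; the second version is higher, so the direction is up.
Checking another pair — G3 → D4 — gives the same interval.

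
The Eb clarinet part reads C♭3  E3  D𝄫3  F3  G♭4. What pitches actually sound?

Ebb3 G3 Fbb3 Ab3 Bbb4

Written C4 on the Eb clarinet sounds as Eb4, a minor third higher; apply that shift to every note.
Cb3 -> Ebb3
E3 -> G3
Dbb3 -> Fbb3
F3 -> Ab3
Gb4 -> Bbb4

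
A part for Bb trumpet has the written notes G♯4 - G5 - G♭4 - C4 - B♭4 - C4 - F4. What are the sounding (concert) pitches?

The Bb trumpet sounds a major second below written, so transpose each written note down a major second.
G#4 → F#4
G5 → F5
Gb4 → Fb4
C4 → Bb3
Bb4 → Ab4
C4 → Bb3
F4 → Eb4

F#4 F5 Fb4 Bb3 Ab4 Bb3 Eb4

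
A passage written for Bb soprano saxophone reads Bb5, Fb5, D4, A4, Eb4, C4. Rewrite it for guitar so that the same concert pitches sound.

First find concert pitch: the Bb soprano saxophone sounds a major second below written, so Bb5 Fb5 D4 A4 Eb4 C4 sounds Ab5 Ebb5 C4 G4 Db4 Bb3.
Then write for guitar: it sounds a perfect octave below written, so the part must be a perfect octave above concert.
Ab5 → Ab6
Ebb5 → Ebb6
C4 → C5
G4 → G5
Db4 → Db5
Bb3 → Bb4

Ab6 Ebb6 C5 G5 Db5 Bb4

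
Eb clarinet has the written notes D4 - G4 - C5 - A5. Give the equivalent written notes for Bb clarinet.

First find concert pitch: the Eb clarinet sounds a minor third above written, so D4 G4 C5 A5 sounds F4 Bb4 Eb5 C6.
Then write for Bb clarinet: it sounds a major second below written, so the part must be a major second above concert.
F4 → G4
Bb4 → C5
Eb5 → F5
C6 → D6

G4 C5 F5 D6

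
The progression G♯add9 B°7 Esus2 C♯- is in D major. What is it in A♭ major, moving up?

Dadd9 F°7 Bbsus2 G-

D major up to A♭ major is a diminished fifth; each chord root moves by that interval while the quality stays the same.
G♯add9: root G♯ up a diminished fifth → D, giving Dadd9.
B°7: root B up a diminished fifth → F, giving F°7.
Esus2: root E up a diminished fifth → Bb, giving Bbsus2.
C♯-: root C♯ up a diminished fifth → G, giving G-.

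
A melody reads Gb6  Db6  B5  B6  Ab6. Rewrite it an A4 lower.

Gb6 to Dbb6
Db6 to Abb5
B5 to F5
B6 to F6
Ab6 to Ebb6

Dbb6 Abb5 F5 F6 Ebb6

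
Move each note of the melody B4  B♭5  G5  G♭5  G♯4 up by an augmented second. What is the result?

C##5 C#6 A#5 A5 A##4

An augmented second up from B4 gives C##5.
Bb5 up an augmented second is C#6.
G5: a second up reaches A, and 3 semitones makes it A#5.
Gb5 up an augmented second is A5.
G#4 up an augmented second is A##4.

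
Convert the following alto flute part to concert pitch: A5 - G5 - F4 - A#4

E5 D5 C4 E#4

Written C4 on the alto flute sounds as G3, a perfect fourth lower; apply that shift to every note.
A5 -> E5
G5 -> D5
F4 -> C4
A#4 -> E#4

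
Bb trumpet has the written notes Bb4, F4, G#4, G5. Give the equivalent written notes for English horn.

Eb5 Bb4 C#5 C6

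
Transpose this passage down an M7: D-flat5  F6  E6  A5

A major seventh down from Db5 gives Ebb4.
A major seventh down from F6 gives Gb5.
E6 down a major seventh is F5.
A5 down a major seventh is Bb4.

Ebb4 Gb5 F5 Bb4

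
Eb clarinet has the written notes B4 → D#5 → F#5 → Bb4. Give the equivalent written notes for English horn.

First find concert pitch: the Eb clarinet sounds a minor third above written, so B4 D#5 F#5 Bb4 sounds D5 F#5 A5 Db5.
Then write for English horn: it sounds a perfect fifth below written, so the part must be a perfect fifth above concert.
D5 → A5
F#5 → C#6
A5 → E6
Db5 → Ab5

A5 C#6 E6 Ab5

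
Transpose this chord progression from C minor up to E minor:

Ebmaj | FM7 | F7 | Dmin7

C minor up to E minor is a major third; each chord root moves by that interval while the quality stays the same.
Ebmaj: root Eb up a major third → G, giving Gmaj.
FM7: root F up a major third → A, giving AM7.
F7: root F up a major third → A, giving A7.
Dmin7: root D up a major third → F#, giving F#min7.

Gmaj AM7 A7 F#min7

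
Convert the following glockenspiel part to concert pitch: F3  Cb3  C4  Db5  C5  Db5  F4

F5 Cb5 C6 Db7 C7 Db7 F6

The glockenspiel sounds a perfect fifteenth above written, so transpose each written note up a perfect fifteenth.
F3 to F5
Cb3 to Cb5
C4 to C6
Db5 to Db7
C5 to C7
Db5 to Db7
F4 to F6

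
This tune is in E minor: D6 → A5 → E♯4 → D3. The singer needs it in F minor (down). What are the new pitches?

Eb5 Bb4 F#3 Eb2

E minor to F minor down is a major seventh, so every note moves down by that interval.
D6 gives Eb5
A5 gives Bb4
E#4 gives F#3
D3 gives Eb2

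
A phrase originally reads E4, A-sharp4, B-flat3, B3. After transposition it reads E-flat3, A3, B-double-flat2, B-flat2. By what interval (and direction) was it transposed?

Take the first pair: E4 → Eb3. E to E spans 8 letter names, so the interval is some kind of octave.
Eb3 to E4 is 13 semitones, which makes it an augmented octave; the second version is lower, so the direction is down.
Checking another pair — B3 → Bb2 — gives the same interval.

down an augmented octave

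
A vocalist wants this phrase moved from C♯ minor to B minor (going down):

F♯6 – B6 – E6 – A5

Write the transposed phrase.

E6 A6 D6 G5

C♯ minor to B minor down is a major second, so every note moves down by that interval.
F#6 → E6
B6 → A6
E6 → D6
A5 → G5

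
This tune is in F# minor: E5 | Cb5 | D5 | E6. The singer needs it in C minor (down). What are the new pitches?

Bb4 Gbb4 Ab4 Bb5

From F# down to C is an augmented fourth; apply that to each pitch.
E5 to Bb4
Cb5 to Gbb4
D5 to Ab4
E6 to Bb5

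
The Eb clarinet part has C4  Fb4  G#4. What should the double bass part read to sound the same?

Eb5 Abb5 B5

First find concert pitch: the Eb clarinet sounds a minor third above written, so C4 Fb4 G#4 sounds Eb4 Abb4 B4.
Then write for double bass: it sounds a perfect octave below written, so the part must be a perfect octave above concert.
Eb4 → Eb5
Abb4 → Abb5
B4 → B5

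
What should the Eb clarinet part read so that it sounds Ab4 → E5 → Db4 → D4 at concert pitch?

F4 C#5 Bb3 B3

The Eb clarinet sounds a minor third above written, so the written part must be a minor third below concert — transpose each note down.
Ab4 -> F4
E5 -> C#5
Db4 -> Bb3
D4 -> B3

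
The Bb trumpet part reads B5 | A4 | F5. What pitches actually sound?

A5 G4 Eb5

The Bb trumpet sounds a major second below written, so transpose each written note down a major second.
B5 -> A5
A4 -> G4
F5 -> Eb5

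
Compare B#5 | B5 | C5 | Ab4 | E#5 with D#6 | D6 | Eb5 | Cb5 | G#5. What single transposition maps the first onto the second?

up a minor third

From B#5 to D#6 is 3 letter names — a third of some quality.
B#5 to D#6 is 3 semitones, which makes it a minor third; the second version is higher, so the direction is up.
Checking another pair — E#5 → G#5 — gives the same interval.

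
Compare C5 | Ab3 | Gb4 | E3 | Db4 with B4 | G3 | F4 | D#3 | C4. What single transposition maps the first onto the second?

down a minor second

From C5 to B4 is 2 letter names — a second of some quality.
B4 to C5 is 1 semitone, which makes it a minor second; the second version is lower, so the direction is down.
Checking another pair — Db4 → C4 — gives the same interval.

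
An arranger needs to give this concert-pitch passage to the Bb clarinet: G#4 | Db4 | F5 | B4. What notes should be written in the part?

Written C4 sounds as Bb3 on the Bb clarinet, so concert pitches are written a major second up.
G#4 → A#4
Db4 → Eb4
F5 → G5
B4 → C#5

A#4 Eb4 G5 C#5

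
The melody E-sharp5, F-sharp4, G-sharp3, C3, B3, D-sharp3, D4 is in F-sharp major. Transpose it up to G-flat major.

F5 Gb4 Ab3 Dbb3 Cb4 Eb3 Ebb4

F-sharp major to G-flat major up is a diminished second, so every note moves up by that interval.
E#5 gives F5
F#4 gives Gb4
G#3 gives Ab3
C3 gives Dbb3
B3 gives Cb4
D#3 gives Eb3
D4 gives Ebb4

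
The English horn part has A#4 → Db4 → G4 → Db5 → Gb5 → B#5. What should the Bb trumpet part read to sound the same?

E#4 Ab3 D4 Ab4 Db5 F##5

First find concert pitch: the English horn sounds a perfect fifth below written, so A#4 Db4 G4 Db5 Gb5 B#5 sounds D#4 Gb3 C4 Gb4 Cb5 E#5.
Then write for Bb trumpet: it sounds a major second below written, so the part must be a major second above concert.
D#4 → E#4
Gb3 → Ab3
C4 → D4
Gb4 → Ab4
Cb5 → Db5
E#5 → F##5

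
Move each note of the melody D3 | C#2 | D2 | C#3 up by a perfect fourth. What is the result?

D3: a fourth up reaches G, and 5 semitones makes it G3.
C#2 up a perfect fourth is F#2.
A perfect fourth up from D2 gives G2.
C#3 up a perfect fourth is F#3.

G3 F#2 G2 F#3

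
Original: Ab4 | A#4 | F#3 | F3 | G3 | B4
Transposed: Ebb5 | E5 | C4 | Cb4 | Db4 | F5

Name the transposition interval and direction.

Take the first pair: Ab4 → Ebb5. A to E spans 5 letter names, so the interval is some kind of fifth.
Ab4 to Ebb5 is 6 semitones, which makes it a diminished fifth; the second version is higher, so the direction is up.
Checking another pair — B4 → F5 — gives the same interval.

up a diminished fifth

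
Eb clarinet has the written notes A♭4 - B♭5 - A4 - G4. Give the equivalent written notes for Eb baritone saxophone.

Ab6 Bb7 A6 G6

First find concert pitch: the Eb clarinet sounds a minor third above written, so A♭4 B♭5 A4 G4 sounds Cb5 Db6 C5 Bb4.
Then write for Eb baritone saxophone: it sounds a major thirteenth below written, so the part must be a major thirteenth above concert.
Cb5 → Ab6
Db6 → Bb7
C5 → A6
Bb4 → G6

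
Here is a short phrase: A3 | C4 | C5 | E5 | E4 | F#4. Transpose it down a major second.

G3 Bb3 Bb4 D5 D4 E4

A3: a second down reaches G, and 2 semitones makes it G3.
C4 down a major second is Bb3.
A major second down from C5 gives Bb4.
E5: a second down reaches D, and 2 semitones makes it D5.
E4 down a major second is D4.
F#4 down a major second is E4.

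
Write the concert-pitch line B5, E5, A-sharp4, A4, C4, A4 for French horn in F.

The French horn in F sounds a perfect fifth below written, so the written part must be a perfect fifth above concert — transpose each note up.
B5 -> F#6
E5 -> B5
A#4 -> E#5
A4 -> E5
C4 -> G4
A4 -> E5

F#6 B5 E#5 E5 G4 E5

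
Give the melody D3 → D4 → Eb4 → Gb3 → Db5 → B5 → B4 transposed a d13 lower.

F##1 F##2 G#2 B1 F#3 D##4 D##3

D3 gives F##1
D4 gives F##2
Eb4 gives G#2
Gb3 gives B1
Db5 gives F#3
B5 gives D##4
B4 gives D##3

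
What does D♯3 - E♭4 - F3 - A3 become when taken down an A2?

C3 Dbb4 Ebb3 Gb3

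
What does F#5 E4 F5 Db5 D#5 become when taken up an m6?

D6 C5 Db6 Bbb5 B5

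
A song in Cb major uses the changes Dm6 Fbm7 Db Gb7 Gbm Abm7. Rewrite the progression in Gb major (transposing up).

Am6 Cbm7 Ab Db7 Dbm Ebm7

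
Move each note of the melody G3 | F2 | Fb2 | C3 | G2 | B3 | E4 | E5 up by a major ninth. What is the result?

A4 G3 Gb3 D4 A3 C#5 F#5 F#6

G3 becomes A4
F2 becomes G3
Fb2 becomes Gb3
C3 becomes D4
G2 becomes A3
B3 becomes C#5
E4 becomes F#5
E5 becomes F#6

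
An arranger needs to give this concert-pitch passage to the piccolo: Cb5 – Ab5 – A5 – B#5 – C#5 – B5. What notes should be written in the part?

Cb4 Ab4 A4 B#4 C#4 B4

Written C4 sounds as C5 on the piccolo, so concert pitches are written a perfect octave down.
Cb5 gives Cb4
Ab5 gives Ab4
A5 gives A4
B#5 gives B#4
C#5 gives C#4
B5 gives B4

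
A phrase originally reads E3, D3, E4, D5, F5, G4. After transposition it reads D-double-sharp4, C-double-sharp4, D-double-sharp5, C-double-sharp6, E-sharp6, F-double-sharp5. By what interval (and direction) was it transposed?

up an augmented seventh

Take the first pair: E3 → D##4. E to D spans 7 letter names, so the interval is some kind of seventh.
E3 to D##4 is 12 semitones, which makes it an augmented seventh; the second version is higher, so the direction is up.
Checking another pair — G4 → F##5 — gives the same interval.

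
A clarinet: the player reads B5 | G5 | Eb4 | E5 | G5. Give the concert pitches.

G#5 E5 C4 C#5 E5

The A clarinet sounds a minor third below written, so transpose each written note down a minor third.
B5 to G#5
G5 to E5
Eb4 to C4
E5 to C#5
G5 to E5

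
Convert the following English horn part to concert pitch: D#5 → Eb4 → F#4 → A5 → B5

G#4 Ab3 B3 D5 E5

The English horn sounds a perfect fifth below written, so transpose each written note down a perfect fifth.
D#5 becomes G#4
Eb4 becomes Ab3
F#4 becomes B3
A5 becomes D5
B5 becomes E5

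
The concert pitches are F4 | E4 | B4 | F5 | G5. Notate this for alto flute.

Bb4 A4 E5 Bb5 C6

Written C4 sounds as G3 on the alto flute, so concert pitches are written a perfect fourth up.
F4 → Bb4
E4 → A4
B4 → E5
F5 → Bb5
G5 → C6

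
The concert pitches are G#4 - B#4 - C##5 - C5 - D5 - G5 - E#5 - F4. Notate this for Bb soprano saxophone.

Written C4 sounds as Bb3 on the Bb soprano saxophone, so concert pitches are written a major second up.
G#4 → A#4
B#4 → C##5
C##5 → D##5
C5 → D5
D5 → E5
G5 → A5
E#5 → F##5
F4 → G4

A#4 C##5 D##5 D5 E5 A5 F##5 G4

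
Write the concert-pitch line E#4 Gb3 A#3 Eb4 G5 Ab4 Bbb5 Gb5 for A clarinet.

G#4 Bbb3 C#4 Gb4 Bb5 Cb5 Dbb6 Bbb5

Written C4 sounds as A3 on the A clarinet, so concert pitches are written a minor third up.
E#4 → G#4
Gb3 → Bbb3
A#3 → C#4
Eb4 → Gb4
G5 → Bb5
Ab4 → Cb5
Bbb5 → Dbb6
Gb5 → Bbb5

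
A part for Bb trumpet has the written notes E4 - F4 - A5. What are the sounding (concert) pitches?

Written C4 on the Bb trumpet sounds as Bb3, a major second lower; apply that shift to every note.
E4 to D4
F4 to Eb4
A5 to G5

D4 Eb4 G5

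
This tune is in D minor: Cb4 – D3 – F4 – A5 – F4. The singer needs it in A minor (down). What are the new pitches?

Gb3 A2 C4 E5 C4

From D down to A is a perfect fourth; apply that to each pitch.
Cb4 -> Gb3
D3 -> A2
F4 -> C4
A5 -> E5
F4 -> C4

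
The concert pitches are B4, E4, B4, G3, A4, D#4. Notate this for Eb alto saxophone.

G#5 C#5 G#5 E4 F#5 B#4

The Eb alto saxophone sounds a major sixth below written, so the written part must be a major sixth above concert — transpose each note up.
B4 to G#5
E4 to C#5
B4 to G#5
G3 to E4
A4 to F#5
D#4 to B#4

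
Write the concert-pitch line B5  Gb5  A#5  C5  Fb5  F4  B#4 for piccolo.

B4 Gb4 A#4 C4 Fb4 F3 B#3

The piccolo sounds a perfect octave above written, so the written part must be a perfect octave below concert — transpose each note down.
B5 -> B4
Gb5 -> Gb4
A#5 -> A#4
C5 -> C4
Fb5 -> Fb4
F4 -> F3
B#4 -> B#3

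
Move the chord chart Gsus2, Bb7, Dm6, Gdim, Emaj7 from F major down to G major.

Asus2 C7 Em6 Adim F#maj7

F major down to G major is a minor seventh; each chord root moves by that interval while the quality stays the same.
Gsus2: root G down a minor seventh → A, giving Asus2.
Bb7: root Bb down a minor seventh → C, giving C7.
Dm6: root D down a minor seventh → E, giving Em6.
Gdim: root G down a minor seventh → A, giving Adim.
Emaj7: root E down a minor seventh → F#, giving F#maj7.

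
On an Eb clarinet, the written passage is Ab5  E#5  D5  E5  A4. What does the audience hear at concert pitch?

Cb6 G#5 F5 G5 C5

The Eb clarinet sounds a minor third above written, so transpose each written note up a minor third.
Ab5 becomes Cb6
E#5 becomes G#5
D5 becomes F5
E5 becomes G5
A4 becomes C5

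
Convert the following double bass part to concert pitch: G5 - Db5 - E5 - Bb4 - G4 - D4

The double bass sounds a perfect octave below written, so transpose each written note down a perfect octave.
G5 -> G4
Db5 -> Db4
E5 -> E4
Bb4 -> Bb3
G4 -> G3
D4 -> D3

G4 Db4 E4 Bb3 G3 D3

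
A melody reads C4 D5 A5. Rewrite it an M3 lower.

Ab3 Bb4 F5

C4 down a major third is Ab3.
A major third down from D5 gives Bb4.
A5 down a major third is F5.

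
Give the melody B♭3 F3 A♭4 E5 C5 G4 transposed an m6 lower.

D3 A2 C4 G#4 E4 B3

Bb3: a sixth down reaches D, and 8 semitones makes it D3.
F3 down a minor sixth is A2.
Ab4: a sixth down reaches C, and 8 semitones makes it C4.
E5: a sixth down reaches G, and 8 semitones makes it G#4.
C5: a sixth down reaches E, and 8 semitones makes it E4.
G4 down a minor sixth is B3.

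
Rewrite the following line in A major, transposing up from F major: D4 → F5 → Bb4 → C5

F#4 A5 D5 E5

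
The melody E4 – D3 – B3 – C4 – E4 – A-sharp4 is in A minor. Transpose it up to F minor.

A minor to F minor up is a minor sixth, so every note moves up by that interval.
E4 gives C5
D3 gives Bb3
B3 gives G4
C4 gives Ab4
E4 gives C5
A#4 gives F#5

C5 Bb3 G4 Ab4 C5 F#5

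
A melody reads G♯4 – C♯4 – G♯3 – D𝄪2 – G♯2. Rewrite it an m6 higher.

G#4 → E5
C#4 → A4
G#3 → E4
D##2 → B#2
G#2 → E3

E5 A4 E4 B#2 E3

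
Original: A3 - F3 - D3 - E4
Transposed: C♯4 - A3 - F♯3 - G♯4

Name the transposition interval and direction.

up a major third

From A3 to C#4 is 3 letter names — a third of some quality.
A3 to C#4 is 4 semitones, which makes it a major third; the second version is higher, so the direction is up.
Checking another pair — E4 → G#4 — gives the same interval.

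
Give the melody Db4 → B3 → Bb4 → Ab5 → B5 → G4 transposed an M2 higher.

Eb4 C#4 C5 Bb5 C#6 A4

Db4 up a major second is Eb4.
A major second up from B3 gives C#4.
Bb4 up a major second is C5.
Ab5 up a major second is Bb5.
B5: a second up reaches C, and 2 semitones makes it C#6.
G4: a second up reaches A, and 2 semitones makes it A4.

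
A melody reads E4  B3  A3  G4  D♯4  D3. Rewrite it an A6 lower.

Gb3 Db3 Cb3 Bbb3 F3 Fb2

E4 → Gb3
B3 → Db3
A3 → Cb3
G4 → Bbb3
D#4 → F3
D3 → Fb2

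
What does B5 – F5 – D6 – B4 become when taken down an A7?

Cb5 Gbb4 Ebb5 Cb4

B5 -> Cb5
F5 -> Gbb4
D6 -> Ebb5
B4 -> Cb4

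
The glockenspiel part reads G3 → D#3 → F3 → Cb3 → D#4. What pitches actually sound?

G5 D#5 F5 Cb5 D#6

The glockenspiel sounds a perfect fifteenth above written, so transpose each written note up a perfect fifteenth.
G3 -> G5
D#3 -> D#5
F3 -> F5
Cb3 -> Cb5
D#4 -> D#6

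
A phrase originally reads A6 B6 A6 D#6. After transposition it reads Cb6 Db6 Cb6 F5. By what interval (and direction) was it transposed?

From A6 to Cb6 is 6 letter names — a sixth of some quality.
Cb6 to A6 is 10 semitones, which makes it an augmented sixth; the second version is lower, so the direction is down.
Checking another pair — D#6 → F5 — gives the same interval.

down an augmented sixth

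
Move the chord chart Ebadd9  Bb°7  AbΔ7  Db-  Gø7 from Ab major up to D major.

Ab major up to D major is an augmented fourth; each chord root moves by that interval while the quality stays the same.
Ebadd9: root Eb up an augmented fourth → A, giving Aadd9.
Bb°7: root Bb up an augmented fourth → E, giving E°7.
AbΔ7: root Ab up an augmented fourth → D, giving DΔ7.
Db-: root Db up an augmented fourth → G, giving G-.
Gø7: root G up an augmented fourth → C#, giving C#ø7.

Aadd9 E°7 DΔ7 G- C#ø7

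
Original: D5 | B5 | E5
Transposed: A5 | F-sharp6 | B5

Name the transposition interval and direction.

Take the first pair: D5 → A5. D to A spans 5 letter names, so the interval is some kind of fifth.
D5 to A5 is 7 semitones, which makes it a perfect fifth; the second version is higher, so the direction is up.
Checking another pair — E5 → B5 — gives the same interval.

up a perfect fifth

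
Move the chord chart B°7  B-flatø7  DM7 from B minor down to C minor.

C°7 Cbø7 EbM7

B minor down to C minor is a major seventh; each chord root moves by that interval while the quality stays the same.
B°7: root B down a major seventh → C, giving C°7.
B-flatø7: root B-flat down a major seventh → Cb, giving Cbø7.
DM7: root D down a major seventh → Eb, giving EbM7.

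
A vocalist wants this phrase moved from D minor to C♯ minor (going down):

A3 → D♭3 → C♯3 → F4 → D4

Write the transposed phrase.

G#3 C3 B#2 E4 C#4

D minor to C♯ minor down is a minor second, so every note moves down by that interval.
A3 -> G#3
Db3 -> C3
C#3 -> B#2
F4 -> E4
D4 -> C#4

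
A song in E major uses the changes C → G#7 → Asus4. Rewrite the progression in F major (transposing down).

Db A7 Bbsus4

E major down to F major is a major seventh; each chord root moves by that interval while the quality stays the same.
C: root C down a major seventh → Db, giving Db.
G#7: root G# down a major seventh → A, giving A7.
Asus4: root A down a major seventh → Bb, giving Bbsus4.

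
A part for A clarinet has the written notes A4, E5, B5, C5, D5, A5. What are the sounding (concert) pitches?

Written C4 on the A clarinet sounds as A3, a minor third lower; apply that shift to every note.
A4 to F#4
E5 to C#5
B5 to G#5
C5 to A4
D5 to B4
A5 to F#5

F#4 C#5 G#5 A4 B4 F#5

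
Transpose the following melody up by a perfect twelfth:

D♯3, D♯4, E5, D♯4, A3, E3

A#4 A#5 B6 A#5 E5 B4

D#3 up a perfect twelfth is A#4.
D#4 up a perfect twelfth is A#5.
E5 up a perfect twelfth is B6.
D#4 up a perfect twelfth is A#5.
A3: a twelfth up reaches E, and 19 semitones makes it E5.
E3: a twelfth up reaches B, and 19 semitones makes it B4.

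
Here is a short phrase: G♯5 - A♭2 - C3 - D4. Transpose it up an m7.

F#6 Gb3 Bb3 C5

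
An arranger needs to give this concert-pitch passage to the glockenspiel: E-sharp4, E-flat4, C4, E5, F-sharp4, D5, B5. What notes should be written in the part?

E#2 Eb2 C2 E3 F#2 D3 B3

The glockenspiel sounds a perfect fifteenth above written, so the written part must be a perfect fifteenth below concert — transpose each note down.
E#4 becomes E#2
Eb4 becomes Eb2
C4 becomes C2
E5 becomes E3
F#4 becomes F#2
D5 becomes D3
B5 becomes B3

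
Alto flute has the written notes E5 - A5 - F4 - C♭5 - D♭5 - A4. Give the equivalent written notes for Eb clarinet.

First find concert pitch: the alto flute sounds a perfect fourth below written, so E5 A5 F4 C♭5 D♭5 A4 sounds B4 E5 C4 Gb4 Ab4 E4.
Then write for Eb clarinet: it sounds a minor third above written, so the part must be a minor third below concert.
B4 → G#4
E5 → C#5
C4 → A3
Gb4 → Eb4
Ab4 → F4
E4 → C#4

G#4 C#5 A3 Eb4 F4 C#4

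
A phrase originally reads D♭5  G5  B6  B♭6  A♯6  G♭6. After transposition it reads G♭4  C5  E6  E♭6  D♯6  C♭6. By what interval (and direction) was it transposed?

down a perfect fifth

From Db5 to Gb4 is 5 letter names — a fifth of some quality.
Gb4 to Db5 is 7 semitones, which makes it a perfect fifth; the second version is lower, so the direction is down.
Checking another pair — Gb6 → Cb6 — gives the same interval.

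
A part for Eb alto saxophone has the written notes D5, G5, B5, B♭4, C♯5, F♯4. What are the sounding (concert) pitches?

F4 Bb4 D5 Db4 E4 A3

Written C4 on the Eb alto saxophone sounds as Eb3, a major sixth lower; apply that shift to every note.
D5 -> F4
G5 -> Bb4
B5 -> D5
Bb4 -> Db4
C#5 -> E4
F#4 -> A3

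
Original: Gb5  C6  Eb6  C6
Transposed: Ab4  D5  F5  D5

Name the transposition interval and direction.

down a minor seventh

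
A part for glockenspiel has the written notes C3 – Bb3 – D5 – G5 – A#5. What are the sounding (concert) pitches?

The glockenspiel sounds a perfect fifteenth above written, so transpose each written note up a perfect fifteenth.
C3 -> C5
Bb3 -> Bb5
D5 -> D7
G5 -> G7
A#5 -> A#7

C5 Bb5 D7 G7 A#7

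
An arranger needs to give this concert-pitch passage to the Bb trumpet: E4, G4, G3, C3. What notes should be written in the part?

Written C4 sounds as Bb3 on the Bb trumpet, so concert pitches are written a major second up.
E4 becomes F#4
G4 becomes A4
G3 becomes A3
C3 becomes D3

F#4 A4 A3 D3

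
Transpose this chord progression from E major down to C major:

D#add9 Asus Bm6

Badd9 Fsus Gm6

E major down to C major is a major third; each chord root moves by that interval while the quality stays the same.
D#add9: root D# down a major third → B, giving Badd9.
Asus: root A down a major third → F, giving Fsus.
Bm6: root B down a major third → G, giving Gm6.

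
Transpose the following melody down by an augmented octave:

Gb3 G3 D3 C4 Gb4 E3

Gb3 down an augmented octave is Gbb2.
G3 down an augmented octave is Gb2.
An augmented octave down from D3 gives Db2.
C4 down an augmented octave is Cb3.
Gb4 down an augmented octave is Gbb3.
E3 down an augmented octave is Eb2.

Gbb2 Gb2 Db2 Cb3 Gbb3 Eb2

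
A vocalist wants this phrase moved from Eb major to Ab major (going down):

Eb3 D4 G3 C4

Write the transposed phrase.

Ab2 G3 C3 F3

Eb major to Ab major down is a perfect fifth, so every note moves down by that interval.
Eb3 becomes Ab2
D4 becomes G3
G3 becomes C3
C4 becomes F3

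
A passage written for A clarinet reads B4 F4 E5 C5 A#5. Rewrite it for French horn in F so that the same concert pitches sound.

D#5 A4 G#5 E5 C##6

First find concert pitch: the A clarinet sounds a minor third below written, so B4 F4 E5 C5 A#5 sounds G#4 D4 C#5 A4 F##5.
Then write for French horn in F: it sounds a perfect fifth below written, so the part must be a perfect fifth above concert.
G#4 → D#5
D4 → A4
C#5 → G#5
A4 → E5
F##5 → C##6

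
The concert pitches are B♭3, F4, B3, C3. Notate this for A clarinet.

The A clarinet sounds a minor third below written, so the written part must be a minor third above concert — transpose each note up.
Bb3 becomes Db4
F4 becomes Ab4
B3 becomes D4
C3 becomes Eb3

Db4 Ab4 D4 Eb3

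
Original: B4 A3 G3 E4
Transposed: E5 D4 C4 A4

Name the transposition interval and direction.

Take the first pair: B4 → E5. B to E spans 4 letter names, so the interval is some kind of fourth.
B4 to E5 is 5 semitones, which makes it a perfect fourth; the second version is higher, so the direction is up.
Checking another pair — E4 → A4 — gives the same interval.

up a perfect fourth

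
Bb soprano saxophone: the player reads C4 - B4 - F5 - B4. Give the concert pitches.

Bb3 A4 Eb5 A4

Written C4 on the Bb soprano saxophone sounds as Bb3, a major second lower; apply that shift to every note.
C4 to Bb3
B4 to A4
F5 to Eb5
B4 to A4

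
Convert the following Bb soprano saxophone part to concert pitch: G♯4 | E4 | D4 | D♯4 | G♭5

Written C4 on the Bb soprano saxophone sounds as Bb3, a major second lower; apply that shift to every note.
G#4 to F#4
E4 to D4
D4 to C4
D#4 to C#4
Gb5 to Fb5

F#4 D4 C4 C#4 Fb5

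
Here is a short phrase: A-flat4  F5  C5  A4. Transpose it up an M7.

G5 E6 B5 G#5

Ab4 becomes G5
F5 becomes E6
C5 becomes B5
A4 becomes G#5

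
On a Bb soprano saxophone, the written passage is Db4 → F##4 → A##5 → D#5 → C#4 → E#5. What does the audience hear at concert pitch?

Cb4 E#4 G##5 C#5 B3 D#5

Written C4 on the Bb soprano saxophone sounds as Bb3, a major second lower; apply that shift to every note.
Db4 becomes Cb4
F##4 becomes E#4
A##5 becomes G##5
D#5 becomes C#5
C#4 becomes B3
E#5 becomes D#5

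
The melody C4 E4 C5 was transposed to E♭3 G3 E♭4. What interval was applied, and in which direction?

down a major sixth

Take the first pair: C4 → Eb3. C to E spans 6 letter names, so the interval is some kind of sixth.
Eb3 to C4 is 9 semitones, which makes it a major sixth; the second version is lower, so the direction is down.
Checking another pair — C5 → Eb4 — gives the same interval.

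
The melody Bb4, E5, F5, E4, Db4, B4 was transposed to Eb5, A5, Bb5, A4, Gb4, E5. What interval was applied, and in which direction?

From Bb4 to Eb5 is 4 letter names — a fourth of some quality.
Bb4 to Eb5 is 5 semitones, which makes it a perfect fourth; the second version is higher, so the direction is up.
Checking another pair — B4 → E5 — gives the same interval.

up a perfect fourth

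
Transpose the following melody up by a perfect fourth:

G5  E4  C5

C6 A4 F5

G5: a fourth up reaches C, and 5 semitones makes it C6.
E4: a fourth up reaches A, and 5 semitones makes it A4.
A perfect fourth up from C5 gives F5.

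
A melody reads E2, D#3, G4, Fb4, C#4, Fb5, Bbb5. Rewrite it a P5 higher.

B2 A#3 D5 Cb5 G#4 Cb6 Fb6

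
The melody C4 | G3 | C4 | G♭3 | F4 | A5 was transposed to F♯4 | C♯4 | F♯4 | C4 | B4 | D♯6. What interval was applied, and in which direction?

up an augmented fourth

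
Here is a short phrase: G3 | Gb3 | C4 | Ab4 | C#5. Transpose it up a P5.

G3 gives D4
Gb3 gives Db4
C4 gives G4
Ab4 gives Eb5
C#5 gives G#5

D4 Db4 G4 Eb5 G#5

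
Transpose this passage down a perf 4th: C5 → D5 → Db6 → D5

G4 A4 Ab5 A4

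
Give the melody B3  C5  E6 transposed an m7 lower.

C#3 D4 F#5

B3 gives C#3
C5 gives D4
E6 gives F#5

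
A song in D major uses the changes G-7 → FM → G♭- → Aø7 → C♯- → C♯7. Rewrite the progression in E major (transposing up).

A-7 GM Ab- Bø7 D#- D#7

D major up to E major is a major second; each chord root moves by that interval while the quality stays the same.
G-7: root G up a major second → A, giving A-7.
FM: root F up a major second → G, giving GM.
G♭-: root G♭ up a major second → Ab, giving Ab-.
Aø7: root A up a major second → B, giving Bø7.
C♯-: root C♯ up a major second → D#, giving D#-.
C♯7: root C♯ up a major second → D#, giving D#7.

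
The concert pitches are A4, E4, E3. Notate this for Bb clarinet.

Written C4 sounds as Bb3 on the Bb clarinet, so concert pitches are written a major second up.
A4 → B4
E4 → F#4
E3 → F#3

B4 F#4 F#3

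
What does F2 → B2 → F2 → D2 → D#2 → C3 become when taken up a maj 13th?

F2 up a major thirteenth is D4.
B2: a thirteenth up reaches G, and 21 semitones makes it G#4.
F2: a thirteenth up reaches D, and 21 semitones makes it D4.
D2 up a major thirteenth is B3.
D#2: a thirteenth up reaches B, and 21 semitones makes it B#3.
C3: a thirteenth up reaches A, and 21 semitones makes it A4.

D4 G#4 D4 B3 B#3 A4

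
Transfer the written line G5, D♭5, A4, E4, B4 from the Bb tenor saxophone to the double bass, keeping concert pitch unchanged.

First find concert pitch: the Bb tenor saxophone sounds a major ninth below written, so G5 D♭5 A4 E4 B4 sounds F4 Cb4 G3 D3 A3.
Then write for double bass: it sounds a perfect octave below written, so the part must be a perfect octave above concert.
F4 → F5
Cb4 → Cb5
G3 → G4
D3 → D4
A3 → A4

F5 Cb5 G4 D4 A4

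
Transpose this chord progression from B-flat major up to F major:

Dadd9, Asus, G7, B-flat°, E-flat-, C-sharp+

Aadd9 Esus D7 F° Bb- G#+

B-flat major up to F major is a perfect fifth; each chord root moves by that interval while the quality stays the same.
Dadd9: root D up a perfect fifth → A, giving Aadd9.
Asus: root A up a perfect fifth → E, giving Esus.
G7: root G up a perfect fifth → D, giving D7.
B-flat°: root B-flat up a perfect fifth → F, giving F°.
E-flat-: root E-flat up a perfect fifth → Bb, giving Bb-.
C-sharp+: root C-sharp up a perfect fifth → G#, giving G#+.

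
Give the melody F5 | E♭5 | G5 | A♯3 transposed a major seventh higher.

F5 up a major seventh is E6.
A major seventh up from Eb5 gives D6.
G5 up a major seventh is F#6.
A#3 up a major seventh is G##4.

E6 D6 F#6 G##4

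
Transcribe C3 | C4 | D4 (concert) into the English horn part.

G3 G4 A4

Written C4 sounds as F3 on the English horn, so concert pitches are written a perfect fifth up.
C3 → G3
C4 → G4
D4 → A4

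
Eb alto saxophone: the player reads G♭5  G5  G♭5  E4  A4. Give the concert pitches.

Bbb4 Bb4 Bbb4 G3 C4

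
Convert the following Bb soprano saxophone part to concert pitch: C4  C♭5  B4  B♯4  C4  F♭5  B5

The Bb soprano saxophone sounds a major second below written, so transpose each written note down a major second.
C4 -> Bb3
Cb5 -> Bbb4
B4 -> A4
B#4 -> A#4
C4 -> Bb3
Fb5 -> Ebb5
B5 -> A5

Bb3 Bbb4 A4 A#4 Bb3 Ebb5 A5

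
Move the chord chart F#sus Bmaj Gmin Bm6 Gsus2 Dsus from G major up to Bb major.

G major up to Bb major is a minor third; each chord root moves by that interval while the quality stays the same.
F#sus: root F# up a minor third → A, giving Asus.
Bmaj: root B up a minor third → D, giving Dmaj.
Gmin: root G up a minor third → Bb, giving Bbmin.
Bm6: root B up a minor third → D, giving Dm6.
Gsus2: root G up a minor third → Bb, giving Bbsus2.
Dsus: root D up a minor third → F, giving Fsus.

Asus Dmaj Bbmin Dm6 Bbsus2 Fsus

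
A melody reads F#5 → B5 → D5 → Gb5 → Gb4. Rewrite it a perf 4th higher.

F#5 up a perfect fourth is B5.
B5 up a perfect fourth is E6.
D5 up a perfect fourth is G5.
A perfect fourth up from Gb5 gives Cb6.
Gb4 up a perfect fourth is Cb5.

B5 E6 G5 Cb6 Cb5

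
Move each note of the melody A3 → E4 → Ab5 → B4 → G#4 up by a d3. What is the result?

Cb4 Gb4 Cbb6 Db5 Bb4

A3: a third up reaches C, and 2 semitones makes it Cb4.
A diminished third up from E4 gives Gb4.
A diminished third up from Ab5 gives Cbb6.
B4: a third up reaches D, and 2 semitones makes it Db5.
A diminished third up from G#4 gives Bb4.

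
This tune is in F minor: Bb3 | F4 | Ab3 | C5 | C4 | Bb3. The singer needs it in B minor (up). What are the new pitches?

E4 B4 D4 F#5 F#4 E4

From F up to B is an augmented fourth; apply that to each pitch.
Bb3 gives E4
F4 gives B4
Ab3 gives D4
C5 gives F#5
C4 gives F#4
Bb3 gives E4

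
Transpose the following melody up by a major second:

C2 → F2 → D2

D2 G2 E2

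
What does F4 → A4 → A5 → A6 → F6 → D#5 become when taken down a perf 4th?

C4 E4 E5 E6 C6 A#4

F4: a fourth down reaches C, and 5 semitones makes it C4.
A perfect fourth down from A4 gives E4.
A5 down a perfect fourth is E5.
A6 down a perfect fourth is E6.
F6 down a perfect fourth is C6.
A perfect fourth down from D#5 gives A#4.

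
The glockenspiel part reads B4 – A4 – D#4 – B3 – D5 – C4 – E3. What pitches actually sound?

B6 A6 D#6 B5 D7 C6 E5

The glockenspiel sounds a perfect fifteenth above written, so transpose each written note up a perfect fifteenth.
B4 becomes B6
A4 becomes A6
D#4 becomes D#6
B3 becomes B5
D5 becomes D7
C4 becomes C6
E3 becomes E5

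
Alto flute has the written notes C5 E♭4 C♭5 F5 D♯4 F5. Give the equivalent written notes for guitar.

First find concert pitch: the alto flute sounds a perfect fourth below written, so C5 E♭4 C♭5 F5 D♯4 F5 sounds G4 Bb3 Gb4 C5 A#3 C5.
Then write for guitar: it sounds a perfect octave below written, so the part must be a perfect octave above concert.
G4 → G5
Bb3 → Bb4
Gb4 → Gb5
C5 → C6
A#3 → A#4
C5 → C6

G5 Bb4 Gb5 C6 A#4 C6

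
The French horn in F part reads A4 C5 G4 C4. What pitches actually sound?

D4 F4 C4 F3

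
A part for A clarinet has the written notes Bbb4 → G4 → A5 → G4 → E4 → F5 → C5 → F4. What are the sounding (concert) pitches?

Gb4 E4 F#5 E4 C#4 D5 A4 D4

The A clarinet sounds a minor third below written, so transpose each written note down a minor third.
Bbb4 -> Gb4
G4 -> E4
A5 -> F#5
G4 -> E4
E4 -> C#4
F5 -> D5
C5 -> A4
F4 -> D4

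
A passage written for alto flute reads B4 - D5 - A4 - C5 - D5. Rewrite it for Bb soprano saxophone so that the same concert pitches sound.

First find concert pitch: the alto flute sounds a perfect fourth below written, so B4 D5 A4 C5 D5 sounds F#4 A4 E4 G4 A4.
Then write for Bb soprano saxophone: it sounds a major second below written, so the part must be a major second above concert.
F#4 → G#4
A4 → B4
E4 → F#4
G4 → A4
A4 → B4

G#4 B4 F#4 A4 B4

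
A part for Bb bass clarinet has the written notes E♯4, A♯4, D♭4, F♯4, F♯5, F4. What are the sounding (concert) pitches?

Written C4 on the Bb bass clarinet sounds as Bb2, a major ninth lower; apply that shift to every note.
E#4 becomes D#3
A#4 becomes G#3
Db4 becomes Cb3
F#4 becomes E3
F#5 becomes E4
F4 becomes Eb3

D#3 G#3 Cb3 E3 E4 Eb3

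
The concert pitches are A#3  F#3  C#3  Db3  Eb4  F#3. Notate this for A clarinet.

C#4 A3 E3 Fb3 Gb4 A3

Written C4 sounds as A3 on the A clarinet, so concert pitches are written a minor third up.
A#3 -> C#4
F#3 -> A3
C#3 -> E3
Db3 -> Fb3
Eb4 -> Gb4
F#3 -> A3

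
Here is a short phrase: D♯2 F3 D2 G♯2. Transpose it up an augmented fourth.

G##2 B3 G#2 C##3

D#2 to G##2
F3 to B3
D2 to G#2
G#2 to C##3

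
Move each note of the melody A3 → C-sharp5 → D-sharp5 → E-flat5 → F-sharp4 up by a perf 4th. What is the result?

D4 F#5 G#5 Ab5 B4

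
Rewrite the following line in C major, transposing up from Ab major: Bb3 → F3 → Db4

D4 A3 F4

Ab major to C major up is a major third, so every note moves up by that interval.
Bb3 gives D4
F3 gives A3
Db4 gives F4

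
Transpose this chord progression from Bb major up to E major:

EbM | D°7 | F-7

Bb major up to E major is an augmented fourth; each chord root moves by that interval while the quality stays the same.
EbM: root Eb up an augmented fourth → A, giving AM.
D°7: root D up an augmented fourth → G#, giving G#°7.
F-7: root F up an augmented fourth → B, giving B-7.

AM G#°7 B-7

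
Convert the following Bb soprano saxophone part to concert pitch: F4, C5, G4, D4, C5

The Bb soprano saxophone sounds a major second below written, so transpose each written note down a major second.
F4 -> Eb4
C5 -> Bb4
G4 -> F4
D4 -> C4
C5 -> Bb4

Eb4 Bb4 F4 C4 Bb4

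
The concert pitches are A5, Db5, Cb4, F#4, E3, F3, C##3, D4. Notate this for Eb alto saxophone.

The Eb alto saxophone sounds a major sixth below written, so the written part must be a major sixth above concert — transpose each note up.
A5 → F#6
Db5 → Bb5
Cb4 → Ab4
F#4 → D#5
E3 → C#4
F3 → D4
C##3 → A##3
D4 → B4

F#6 Bb5 Ab4 D#5 C#4 D4 A##3 B4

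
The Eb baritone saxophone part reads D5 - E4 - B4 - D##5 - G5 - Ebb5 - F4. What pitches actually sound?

Written C4 on the Eb baritone saxophone sounds as Eb2, a major thirteenth lower; apply that shift to every note.
D5 to F3
E4 to G2
B4 to D3
D##5 to F##3
G5 to Bb3
Ebb5 to Gbb3
F4 to Ab2

F3 G2 D3 F##3 Bb3 Gbb3 Ab2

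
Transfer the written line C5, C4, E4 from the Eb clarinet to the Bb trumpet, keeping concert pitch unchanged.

F5 F4 A4

First find concert pitch: the Eb clarinet sounds a minor third above written, so C5 C4 E4 sounds Eb5 Eb4 G4.
Then write for Bb trumpet: it sounds a major second below written, so the part must be a major second above concert.
Eb5 → F5
Eb4 → F4
G4 → A4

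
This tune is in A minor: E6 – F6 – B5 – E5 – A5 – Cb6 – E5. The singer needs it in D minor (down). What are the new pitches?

A5 Bb5 E5 A4 D5 Fb5 A4

From A down to D is a perfect fifth; apply that to each pitch.
E6 -> A5
F6 -> Bb5
B5 -> E5
E5 -> A4
A5 -> D5
Cb6 -> Fb5
E5 -> A4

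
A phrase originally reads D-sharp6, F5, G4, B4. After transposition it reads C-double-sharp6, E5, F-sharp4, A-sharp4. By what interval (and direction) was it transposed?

From D#6 to C##6 is 2 letter names — a second of some quality.
C##6 to D#6 is 1 semitone, which makes it a minor second; the second version is lower, so the direction is down.
Checking another pair — B4 → A#4 — gives the same interval.

down a minor second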